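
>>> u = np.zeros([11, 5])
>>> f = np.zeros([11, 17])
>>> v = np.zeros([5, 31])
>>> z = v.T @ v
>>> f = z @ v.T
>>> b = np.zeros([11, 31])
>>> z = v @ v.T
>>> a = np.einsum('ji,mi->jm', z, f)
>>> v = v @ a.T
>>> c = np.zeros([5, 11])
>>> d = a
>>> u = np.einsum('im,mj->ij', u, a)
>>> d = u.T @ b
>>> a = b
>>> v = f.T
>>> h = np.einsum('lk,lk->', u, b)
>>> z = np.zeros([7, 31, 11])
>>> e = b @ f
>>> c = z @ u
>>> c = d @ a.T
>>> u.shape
(11, 31)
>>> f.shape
(31, 5)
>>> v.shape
(5, 31)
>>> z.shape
(7, 31, 11)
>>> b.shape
(11, 31)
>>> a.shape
(11, 31)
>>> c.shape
(31, 11)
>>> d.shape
(31, 31)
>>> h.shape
()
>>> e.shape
(11, 5)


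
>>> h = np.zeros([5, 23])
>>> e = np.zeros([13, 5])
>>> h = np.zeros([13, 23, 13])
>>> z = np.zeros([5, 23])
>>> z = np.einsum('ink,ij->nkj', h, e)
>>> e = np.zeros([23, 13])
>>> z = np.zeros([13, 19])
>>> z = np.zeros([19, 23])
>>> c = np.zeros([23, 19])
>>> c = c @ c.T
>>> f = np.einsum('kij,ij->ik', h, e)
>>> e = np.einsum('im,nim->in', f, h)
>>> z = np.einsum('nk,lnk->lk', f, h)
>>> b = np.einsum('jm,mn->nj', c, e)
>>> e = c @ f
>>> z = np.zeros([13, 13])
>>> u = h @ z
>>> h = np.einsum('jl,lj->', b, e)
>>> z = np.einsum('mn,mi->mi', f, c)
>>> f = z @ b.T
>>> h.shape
()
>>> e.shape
(23, 13)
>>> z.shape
(23, 23)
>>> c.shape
(23, 23)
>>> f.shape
(23, 13)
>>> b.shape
(13, 23)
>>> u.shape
(13, 23, 13)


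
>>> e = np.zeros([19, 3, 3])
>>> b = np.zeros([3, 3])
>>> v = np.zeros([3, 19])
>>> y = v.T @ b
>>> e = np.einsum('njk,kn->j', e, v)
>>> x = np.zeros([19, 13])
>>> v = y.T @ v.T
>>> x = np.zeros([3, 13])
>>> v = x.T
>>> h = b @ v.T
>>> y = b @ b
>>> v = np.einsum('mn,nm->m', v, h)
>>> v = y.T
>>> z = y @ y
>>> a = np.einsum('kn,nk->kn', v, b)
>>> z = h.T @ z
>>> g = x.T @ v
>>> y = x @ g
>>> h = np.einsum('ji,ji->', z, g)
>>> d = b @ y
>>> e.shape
(3,)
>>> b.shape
(3, 3)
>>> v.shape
(3, 3)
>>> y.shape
(3, 3)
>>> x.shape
(3, 13)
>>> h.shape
()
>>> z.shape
(13, 3)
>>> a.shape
(3, 3)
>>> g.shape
(13, 3)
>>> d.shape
(3, 3)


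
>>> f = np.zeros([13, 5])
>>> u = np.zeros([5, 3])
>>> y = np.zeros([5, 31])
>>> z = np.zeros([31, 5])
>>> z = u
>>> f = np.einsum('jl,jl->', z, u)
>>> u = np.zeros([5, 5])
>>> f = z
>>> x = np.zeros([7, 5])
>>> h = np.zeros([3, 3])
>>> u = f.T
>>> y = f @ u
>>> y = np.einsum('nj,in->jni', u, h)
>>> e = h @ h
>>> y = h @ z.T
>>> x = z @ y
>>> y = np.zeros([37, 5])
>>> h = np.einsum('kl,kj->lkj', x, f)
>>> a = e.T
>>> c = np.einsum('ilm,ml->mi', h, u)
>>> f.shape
(5, 3)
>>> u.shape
(3, 5)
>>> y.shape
(37, 5)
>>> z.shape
(5, 3)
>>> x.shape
(5, 5)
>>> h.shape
(5, 5, 3)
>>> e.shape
(3, 3)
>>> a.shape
(3, 3)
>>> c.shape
(3, 5)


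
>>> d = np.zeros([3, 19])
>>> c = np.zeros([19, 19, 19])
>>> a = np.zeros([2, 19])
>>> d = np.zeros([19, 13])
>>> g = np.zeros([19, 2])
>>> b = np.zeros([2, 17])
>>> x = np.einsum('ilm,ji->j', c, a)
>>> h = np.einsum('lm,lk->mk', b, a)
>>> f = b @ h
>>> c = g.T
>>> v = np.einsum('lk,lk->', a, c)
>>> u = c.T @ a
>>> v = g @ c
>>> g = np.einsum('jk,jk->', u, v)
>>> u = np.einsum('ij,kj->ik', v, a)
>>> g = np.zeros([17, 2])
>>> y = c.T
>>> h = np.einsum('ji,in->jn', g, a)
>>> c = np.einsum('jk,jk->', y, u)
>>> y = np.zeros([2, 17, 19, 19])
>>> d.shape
(19, 13)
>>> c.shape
()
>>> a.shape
(2, 19)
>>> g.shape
(17, 2)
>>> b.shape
(2, 17)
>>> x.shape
(2,)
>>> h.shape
(17, 19)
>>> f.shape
(2, 19)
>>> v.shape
(19, 19)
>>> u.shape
(19, 2)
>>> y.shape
(2, 17, 19, 19)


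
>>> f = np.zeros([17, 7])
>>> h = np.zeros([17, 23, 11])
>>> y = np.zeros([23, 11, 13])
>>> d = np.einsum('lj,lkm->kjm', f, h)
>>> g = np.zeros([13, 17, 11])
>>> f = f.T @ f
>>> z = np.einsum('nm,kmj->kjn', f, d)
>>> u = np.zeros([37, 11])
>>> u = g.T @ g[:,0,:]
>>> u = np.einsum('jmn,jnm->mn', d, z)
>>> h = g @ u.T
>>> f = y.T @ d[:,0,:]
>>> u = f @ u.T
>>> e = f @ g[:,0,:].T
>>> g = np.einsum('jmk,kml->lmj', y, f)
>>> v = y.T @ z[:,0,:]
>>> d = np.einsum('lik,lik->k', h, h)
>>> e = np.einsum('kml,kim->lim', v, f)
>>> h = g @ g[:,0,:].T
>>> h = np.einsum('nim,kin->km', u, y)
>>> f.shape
(13, 11, 11)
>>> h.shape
(23, 7)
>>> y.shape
(23, 11, 13)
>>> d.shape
(7,)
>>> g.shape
(11, 11, 23)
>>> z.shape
(23, 11, 7)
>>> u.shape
(13, 11, 7)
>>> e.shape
(7, 11, 11)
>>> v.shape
(13, 11, 7)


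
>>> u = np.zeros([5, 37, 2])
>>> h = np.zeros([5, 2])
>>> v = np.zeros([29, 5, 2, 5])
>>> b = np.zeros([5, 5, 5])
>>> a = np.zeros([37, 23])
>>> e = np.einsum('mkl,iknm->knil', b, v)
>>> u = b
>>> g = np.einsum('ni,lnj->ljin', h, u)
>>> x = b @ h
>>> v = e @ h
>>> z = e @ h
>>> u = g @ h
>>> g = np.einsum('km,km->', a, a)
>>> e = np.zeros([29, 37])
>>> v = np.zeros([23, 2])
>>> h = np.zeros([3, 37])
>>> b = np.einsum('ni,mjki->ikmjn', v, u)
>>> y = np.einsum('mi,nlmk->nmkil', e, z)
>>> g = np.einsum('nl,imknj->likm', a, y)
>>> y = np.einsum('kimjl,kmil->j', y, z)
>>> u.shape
(5, 5, 2, 2)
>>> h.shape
(3, 37)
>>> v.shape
(23, 2)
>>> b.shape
(2, 2, 5, 5, 23)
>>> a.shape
(37, 23)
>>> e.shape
(29, 37)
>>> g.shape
(23, 5, 2, 29)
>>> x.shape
(5, 5, 2)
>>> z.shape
(5, 2, 29, 2)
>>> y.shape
(37,)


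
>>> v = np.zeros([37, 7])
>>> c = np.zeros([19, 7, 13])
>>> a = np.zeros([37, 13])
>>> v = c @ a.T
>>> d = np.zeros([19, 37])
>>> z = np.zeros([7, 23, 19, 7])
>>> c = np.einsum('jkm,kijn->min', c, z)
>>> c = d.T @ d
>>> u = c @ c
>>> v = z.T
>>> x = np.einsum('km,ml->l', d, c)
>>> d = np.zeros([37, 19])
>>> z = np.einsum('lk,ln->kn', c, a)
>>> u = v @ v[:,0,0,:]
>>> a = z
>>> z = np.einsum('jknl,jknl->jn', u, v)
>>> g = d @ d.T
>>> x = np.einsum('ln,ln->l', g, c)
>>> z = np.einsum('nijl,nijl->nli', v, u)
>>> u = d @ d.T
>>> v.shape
(7, 19, 23, 7)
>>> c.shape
(37, 37)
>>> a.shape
(37, 13)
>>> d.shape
(37, 19)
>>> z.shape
(7, 7, 19)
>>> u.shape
(37, 37)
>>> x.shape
(37,)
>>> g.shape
(37, 37)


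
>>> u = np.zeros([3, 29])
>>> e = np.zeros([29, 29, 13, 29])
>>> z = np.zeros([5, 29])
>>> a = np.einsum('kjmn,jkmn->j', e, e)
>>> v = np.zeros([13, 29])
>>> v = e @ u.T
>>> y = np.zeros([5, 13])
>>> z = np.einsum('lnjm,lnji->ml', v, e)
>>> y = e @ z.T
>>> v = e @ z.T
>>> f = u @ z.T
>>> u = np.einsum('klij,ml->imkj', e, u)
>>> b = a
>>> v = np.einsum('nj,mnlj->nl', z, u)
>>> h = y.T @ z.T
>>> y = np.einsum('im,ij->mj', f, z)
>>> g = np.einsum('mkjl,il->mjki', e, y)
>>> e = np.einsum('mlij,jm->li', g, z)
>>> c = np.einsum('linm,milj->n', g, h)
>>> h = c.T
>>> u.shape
(13, 3, 29, 29)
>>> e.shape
(13, 29)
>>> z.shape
(3, 29)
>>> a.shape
(29,)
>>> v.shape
(3, 29)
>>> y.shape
(3, 29)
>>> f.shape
(3, 3)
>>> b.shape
(29,)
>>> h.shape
(29,)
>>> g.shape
(29, 13, 29, 3)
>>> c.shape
(29,)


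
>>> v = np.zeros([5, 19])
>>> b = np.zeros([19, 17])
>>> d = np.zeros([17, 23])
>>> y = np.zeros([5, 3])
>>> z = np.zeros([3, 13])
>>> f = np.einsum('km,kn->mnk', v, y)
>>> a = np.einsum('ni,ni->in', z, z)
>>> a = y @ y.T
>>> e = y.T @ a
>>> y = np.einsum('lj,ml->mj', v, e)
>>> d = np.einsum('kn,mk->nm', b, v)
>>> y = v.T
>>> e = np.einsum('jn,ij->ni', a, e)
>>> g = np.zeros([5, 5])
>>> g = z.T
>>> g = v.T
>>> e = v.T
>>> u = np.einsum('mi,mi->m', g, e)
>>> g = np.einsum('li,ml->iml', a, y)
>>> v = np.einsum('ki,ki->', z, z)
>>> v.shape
()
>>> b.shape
(19, 17)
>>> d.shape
(17, 5)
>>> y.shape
(19, 5)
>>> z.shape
(3, 13)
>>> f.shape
(19, 3, 5)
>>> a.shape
(5, 5)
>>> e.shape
(19, 5)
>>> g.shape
(5, 19, 5)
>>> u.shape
(19,)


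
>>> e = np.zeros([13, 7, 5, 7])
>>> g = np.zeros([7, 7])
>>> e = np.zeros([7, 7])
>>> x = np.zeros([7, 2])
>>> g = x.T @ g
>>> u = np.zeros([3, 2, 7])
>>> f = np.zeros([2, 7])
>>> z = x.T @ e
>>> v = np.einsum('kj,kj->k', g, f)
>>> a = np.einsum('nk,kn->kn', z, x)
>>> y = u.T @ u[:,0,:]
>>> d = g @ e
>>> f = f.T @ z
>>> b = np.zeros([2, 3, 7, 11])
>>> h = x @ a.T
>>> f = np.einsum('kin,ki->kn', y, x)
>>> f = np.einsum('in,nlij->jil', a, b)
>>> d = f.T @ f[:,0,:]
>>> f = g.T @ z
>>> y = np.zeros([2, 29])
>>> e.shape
(7, 7)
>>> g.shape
(2, 7)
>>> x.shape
(7, 2)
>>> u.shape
(3, 2, 7)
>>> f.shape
(7, 7)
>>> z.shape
(2, 7)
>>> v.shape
(2,)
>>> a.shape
(7, 2)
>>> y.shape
(2, 29)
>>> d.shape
(3, 7, 3)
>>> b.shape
(2, 3, 7, 11)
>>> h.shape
(7, 7)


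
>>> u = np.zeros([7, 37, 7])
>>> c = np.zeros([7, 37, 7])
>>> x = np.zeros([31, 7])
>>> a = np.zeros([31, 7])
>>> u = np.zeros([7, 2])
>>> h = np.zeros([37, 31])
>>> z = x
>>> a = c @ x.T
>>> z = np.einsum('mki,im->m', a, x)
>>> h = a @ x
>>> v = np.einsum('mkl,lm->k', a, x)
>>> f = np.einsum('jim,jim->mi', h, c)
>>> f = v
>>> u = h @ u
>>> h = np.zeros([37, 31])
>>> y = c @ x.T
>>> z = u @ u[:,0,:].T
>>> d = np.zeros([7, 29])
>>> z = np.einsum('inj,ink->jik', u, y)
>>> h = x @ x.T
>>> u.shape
(7, 37, 2)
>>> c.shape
(7, 37, 7)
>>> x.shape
(31, 7)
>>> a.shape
(7, 37, 31)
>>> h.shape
(31, 31)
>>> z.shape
(2, 7, 31)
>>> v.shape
(37,)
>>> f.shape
(37,)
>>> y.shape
(7, 37, 31)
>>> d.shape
(7, 29)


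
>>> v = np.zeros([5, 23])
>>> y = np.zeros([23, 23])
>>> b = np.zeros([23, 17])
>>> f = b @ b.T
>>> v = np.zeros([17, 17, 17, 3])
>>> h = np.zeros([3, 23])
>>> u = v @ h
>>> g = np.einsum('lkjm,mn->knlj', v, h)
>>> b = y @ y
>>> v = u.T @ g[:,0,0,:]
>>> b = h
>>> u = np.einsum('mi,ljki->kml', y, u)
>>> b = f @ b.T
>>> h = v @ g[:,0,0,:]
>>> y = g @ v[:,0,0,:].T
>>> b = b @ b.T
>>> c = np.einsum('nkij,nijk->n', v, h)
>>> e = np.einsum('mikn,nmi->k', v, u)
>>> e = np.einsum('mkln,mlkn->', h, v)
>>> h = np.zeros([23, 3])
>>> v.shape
(23, 17, 17, 17)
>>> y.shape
(17, 23, 17, 23)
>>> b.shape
(23, 23)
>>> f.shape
(23, 23)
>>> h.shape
(23, 3)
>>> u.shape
(17, 23, 17)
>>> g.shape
(17, 23, 17, 17)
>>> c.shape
(23,)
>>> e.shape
()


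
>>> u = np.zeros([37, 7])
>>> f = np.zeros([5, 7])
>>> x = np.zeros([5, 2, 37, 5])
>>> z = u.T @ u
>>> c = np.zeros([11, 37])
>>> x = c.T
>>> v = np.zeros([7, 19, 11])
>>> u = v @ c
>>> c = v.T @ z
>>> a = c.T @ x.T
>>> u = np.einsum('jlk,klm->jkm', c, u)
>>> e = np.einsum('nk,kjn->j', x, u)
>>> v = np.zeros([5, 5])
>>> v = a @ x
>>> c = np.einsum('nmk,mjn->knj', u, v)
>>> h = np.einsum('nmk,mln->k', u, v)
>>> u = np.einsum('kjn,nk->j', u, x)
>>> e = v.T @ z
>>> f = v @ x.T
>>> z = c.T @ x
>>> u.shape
(7,)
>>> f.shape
(7, 19, 37)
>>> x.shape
(37, 11)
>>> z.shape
(19, 11, 11)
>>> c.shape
(37, 11, 19)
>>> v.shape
(7, 19, 11)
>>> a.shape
(7, 19, 37)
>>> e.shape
(11, 19, 7)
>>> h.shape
(37,)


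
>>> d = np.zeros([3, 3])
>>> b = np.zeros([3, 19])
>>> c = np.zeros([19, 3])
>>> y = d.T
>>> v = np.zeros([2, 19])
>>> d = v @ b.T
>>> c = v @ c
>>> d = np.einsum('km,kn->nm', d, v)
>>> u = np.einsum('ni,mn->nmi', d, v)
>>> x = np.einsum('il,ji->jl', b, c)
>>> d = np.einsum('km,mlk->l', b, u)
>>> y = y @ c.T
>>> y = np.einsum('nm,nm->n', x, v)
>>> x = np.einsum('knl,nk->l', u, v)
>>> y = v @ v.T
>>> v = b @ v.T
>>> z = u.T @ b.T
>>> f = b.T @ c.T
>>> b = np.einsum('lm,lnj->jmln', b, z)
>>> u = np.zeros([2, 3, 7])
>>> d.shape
(2,)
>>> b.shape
(3, 19, 3, 2)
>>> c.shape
(2, 3)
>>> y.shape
(2, 2)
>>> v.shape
(3, 2)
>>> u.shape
(2, 3, 7)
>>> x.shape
(3,)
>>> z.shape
(3, 2, 3)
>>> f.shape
(19, 2)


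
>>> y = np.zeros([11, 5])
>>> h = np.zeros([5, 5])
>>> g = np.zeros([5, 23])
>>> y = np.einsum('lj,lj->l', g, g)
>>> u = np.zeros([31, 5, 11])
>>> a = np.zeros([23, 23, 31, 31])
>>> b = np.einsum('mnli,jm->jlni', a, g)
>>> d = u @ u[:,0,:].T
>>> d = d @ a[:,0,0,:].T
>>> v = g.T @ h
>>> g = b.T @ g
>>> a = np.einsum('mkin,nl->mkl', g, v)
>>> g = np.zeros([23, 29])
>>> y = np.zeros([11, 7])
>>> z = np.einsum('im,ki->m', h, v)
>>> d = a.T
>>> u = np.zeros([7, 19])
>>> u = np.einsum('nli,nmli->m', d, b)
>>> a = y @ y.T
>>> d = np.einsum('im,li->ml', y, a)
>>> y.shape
(11, 7)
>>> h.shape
(5, 5)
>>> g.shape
(23, 29)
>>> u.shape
(31,)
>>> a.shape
(11, 11)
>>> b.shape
(5, 31, 23, 31)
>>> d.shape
(7, 11)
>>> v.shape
(23, 5)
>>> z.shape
(5,)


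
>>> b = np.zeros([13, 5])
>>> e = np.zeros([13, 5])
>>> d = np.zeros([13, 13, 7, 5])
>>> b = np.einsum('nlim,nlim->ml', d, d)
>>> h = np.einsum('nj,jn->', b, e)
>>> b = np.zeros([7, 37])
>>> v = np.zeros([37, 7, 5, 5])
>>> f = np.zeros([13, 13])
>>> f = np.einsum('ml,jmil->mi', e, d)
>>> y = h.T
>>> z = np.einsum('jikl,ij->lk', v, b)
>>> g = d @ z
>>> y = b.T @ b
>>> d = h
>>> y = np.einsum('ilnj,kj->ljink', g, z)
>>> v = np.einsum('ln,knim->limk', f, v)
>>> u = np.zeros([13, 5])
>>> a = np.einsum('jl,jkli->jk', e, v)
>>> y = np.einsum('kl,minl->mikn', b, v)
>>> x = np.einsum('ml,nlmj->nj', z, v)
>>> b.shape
(7, 37)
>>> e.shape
(13, 5)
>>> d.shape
()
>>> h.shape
()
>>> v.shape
(13, 5, 5, 37)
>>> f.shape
(13, 7)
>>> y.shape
(13, 5, 7, 5)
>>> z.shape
(5, 5)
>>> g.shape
(13, 13, 7, 5)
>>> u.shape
(13, 5)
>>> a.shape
(13, 5)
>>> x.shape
(13, 37)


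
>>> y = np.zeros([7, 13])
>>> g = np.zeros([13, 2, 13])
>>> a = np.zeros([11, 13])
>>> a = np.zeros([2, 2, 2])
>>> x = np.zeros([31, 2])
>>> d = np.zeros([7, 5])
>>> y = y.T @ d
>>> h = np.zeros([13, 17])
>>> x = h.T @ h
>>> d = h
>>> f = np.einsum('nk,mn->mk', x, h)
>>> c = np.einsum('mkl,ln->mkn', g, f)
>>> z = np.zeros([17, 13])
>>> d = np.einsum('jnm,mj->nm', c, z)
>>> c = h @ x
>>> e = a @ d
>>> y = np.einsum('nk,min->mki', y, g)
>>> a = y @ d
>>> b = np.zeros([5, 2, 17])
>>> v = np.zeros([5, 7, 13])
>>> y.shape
(13, 5, 2)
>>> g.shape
(13, 2, 13)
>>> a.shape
(13, 5, 17)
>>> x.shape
(17, 17)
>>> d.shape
(2, 17)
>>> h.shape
(13, 17)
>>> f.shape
(13, 17)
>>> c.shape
(13, 17)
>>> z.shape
(17, 13)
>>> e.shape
(2, 2, 17)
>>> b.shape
(5, 2, 17)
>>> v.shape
(5, 7, 13)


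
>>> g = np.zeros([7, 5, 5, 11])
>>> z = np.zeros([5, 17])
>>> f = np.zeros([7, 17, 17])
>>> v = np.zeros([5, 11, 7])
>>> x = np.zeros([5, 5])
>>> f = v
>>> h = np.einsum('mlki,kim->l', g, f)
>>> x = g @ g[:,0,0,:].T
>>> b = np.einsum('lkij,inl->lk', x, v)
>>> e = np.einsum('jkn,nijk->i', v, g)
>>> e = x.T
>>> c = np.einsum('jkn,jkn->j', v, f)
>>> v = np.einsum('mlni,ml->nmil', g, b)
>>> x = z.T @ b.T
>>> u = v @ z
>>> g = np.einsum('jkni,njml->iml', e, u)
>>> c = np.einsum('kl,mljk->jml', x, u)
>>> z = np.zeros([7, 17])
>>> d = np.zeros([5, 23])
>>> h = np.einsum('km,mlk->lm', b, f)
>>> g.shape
(7, 11, 17)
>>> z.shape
(7, 17)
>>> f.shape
(5, 11, 7)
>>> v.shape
(5, 7, 11, 5)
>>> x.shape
(17, 7)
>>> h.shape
(11, 5)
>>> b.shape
(7, 5)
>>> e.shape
(7, 5, 5, 7)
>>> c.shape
(11, 5, 7)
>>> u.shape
(5, 7, 11, 17)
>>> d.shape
(5, 23)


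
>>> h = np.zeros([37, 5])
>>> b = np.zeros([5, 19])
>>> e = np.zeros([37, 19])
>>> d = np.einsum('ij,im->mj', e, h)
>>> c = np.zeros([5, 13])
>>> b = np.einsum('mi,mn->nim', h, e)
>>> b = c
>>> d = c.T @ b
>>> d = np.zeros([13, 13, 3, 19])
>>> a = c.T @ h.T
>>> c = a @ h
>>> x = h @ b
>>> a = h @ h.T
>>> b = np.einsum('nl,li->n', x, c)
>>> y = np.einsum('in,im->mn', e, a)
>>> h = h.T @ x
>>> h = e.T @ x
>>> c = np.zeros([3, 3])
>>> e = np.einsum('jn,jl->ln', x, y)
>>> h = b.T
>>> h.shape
(37,)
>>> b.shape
(37,)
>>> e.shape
(19, 13)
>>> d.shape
(13, 13, 3, 19)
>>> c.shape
(3, 3)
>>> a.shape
(37, 37)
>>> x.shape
(37, 13)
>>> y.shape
(37, 19)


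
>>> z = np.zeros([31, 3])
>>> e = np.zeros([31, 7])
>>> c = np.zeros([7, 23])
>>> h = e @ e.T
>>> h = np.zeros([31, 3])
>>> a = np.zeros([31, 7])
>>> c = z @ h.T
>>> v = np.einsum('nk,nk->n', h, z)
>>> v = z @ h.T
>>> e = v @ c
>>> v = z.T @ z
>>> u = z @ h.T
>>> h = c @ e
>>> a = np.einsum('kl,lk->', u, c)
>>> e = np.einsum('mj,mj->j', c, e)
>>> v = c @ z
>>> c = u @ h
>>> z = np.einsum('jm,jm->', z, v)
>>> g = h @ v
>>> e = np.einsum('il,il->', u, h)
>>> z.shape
()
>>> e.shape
()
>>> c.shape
(31, 31)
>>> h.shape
(31, 31)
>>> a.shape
()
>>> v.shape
(31, 3)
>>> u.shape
(31, 31)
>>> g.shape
(31, 3)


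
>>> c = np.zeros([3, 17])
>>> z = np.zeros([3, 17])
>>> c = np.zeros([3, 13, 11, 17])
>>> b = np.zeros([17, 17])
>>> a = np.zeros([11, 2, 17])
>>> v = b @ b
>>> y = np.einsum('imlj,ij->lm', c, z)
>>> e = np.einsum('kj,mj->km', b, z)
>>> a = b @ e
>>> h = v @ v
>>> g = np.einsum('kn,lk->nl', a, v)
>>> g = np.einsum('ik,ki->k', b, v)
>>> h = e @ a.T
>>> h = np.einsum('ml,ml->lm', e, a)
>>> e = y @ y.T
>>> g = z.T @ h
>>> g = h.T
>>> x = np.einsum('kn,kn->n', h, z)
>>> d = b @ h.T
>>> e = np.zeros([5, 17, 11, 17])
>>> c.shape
(3, 13, 11, 17)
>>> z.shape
(3, 17)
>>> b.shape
(17, 17)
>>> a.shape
(17, 3)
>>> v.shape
(17, 17)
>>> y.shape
(11, 13)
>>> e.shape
(5, 17, 11, 17)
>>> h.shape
(3, 17)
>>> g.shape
(17, 3)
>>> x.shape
(17,)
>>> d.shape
(17, 3)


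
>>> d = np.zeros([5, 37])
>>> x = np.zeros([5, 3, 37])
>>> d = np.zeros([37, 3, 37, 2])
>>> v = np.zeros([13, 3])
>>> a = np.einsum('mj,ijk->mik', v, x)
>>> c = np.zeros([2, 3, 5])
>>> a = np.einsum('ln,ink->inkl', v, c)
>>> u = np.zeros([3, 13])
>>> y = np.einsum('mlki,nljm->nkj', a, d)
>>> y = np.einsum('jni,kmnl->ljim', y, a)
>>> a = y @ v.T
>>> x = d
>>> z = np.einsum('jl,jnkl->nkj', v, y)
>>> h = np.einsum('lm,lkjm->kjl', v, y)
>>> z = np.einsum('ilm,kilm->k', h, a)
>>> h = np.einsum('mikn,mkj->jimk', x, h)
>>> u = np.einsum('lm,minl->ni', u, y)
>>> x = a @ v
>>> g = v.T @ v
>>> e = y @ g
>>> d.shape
(37, 3, 37, 2)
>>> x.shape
(13, 37, 37, 3)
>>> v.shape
(13, 3)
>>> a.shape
(13, 37, 37, 13)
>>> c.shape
(2, 3, 5)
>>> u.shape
(37, 37)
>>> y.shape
(13, 37, 37, 3)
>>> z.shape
(13,)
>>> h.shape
(13, 3, 37, 37)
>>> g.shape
(3, 3)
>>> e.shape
(13, 37, 37, 3)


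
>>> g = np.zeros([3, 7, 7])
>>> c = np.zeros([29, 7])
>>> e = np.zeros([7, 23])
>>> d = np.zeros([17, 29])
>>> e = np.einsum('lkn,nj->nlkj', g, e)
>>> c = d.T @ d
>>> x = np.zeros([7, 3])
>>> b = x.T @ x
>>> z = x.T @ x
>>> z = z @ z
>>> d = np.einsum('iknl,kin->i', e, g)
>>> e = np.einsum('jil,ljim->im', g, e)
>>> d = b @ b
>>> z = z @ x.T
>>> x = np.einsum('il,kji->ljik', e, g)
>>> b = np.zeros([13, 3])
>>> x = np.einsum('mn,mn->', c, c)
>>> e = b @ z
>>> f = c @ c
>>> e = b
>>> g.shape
(3, 7, 7)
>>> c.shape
(29, 29)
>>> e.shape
(13, 3)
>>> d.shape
(3, 3)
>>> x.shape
()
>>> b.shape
(13, 3)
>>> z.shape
(3, 7)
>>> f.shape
(29, 29)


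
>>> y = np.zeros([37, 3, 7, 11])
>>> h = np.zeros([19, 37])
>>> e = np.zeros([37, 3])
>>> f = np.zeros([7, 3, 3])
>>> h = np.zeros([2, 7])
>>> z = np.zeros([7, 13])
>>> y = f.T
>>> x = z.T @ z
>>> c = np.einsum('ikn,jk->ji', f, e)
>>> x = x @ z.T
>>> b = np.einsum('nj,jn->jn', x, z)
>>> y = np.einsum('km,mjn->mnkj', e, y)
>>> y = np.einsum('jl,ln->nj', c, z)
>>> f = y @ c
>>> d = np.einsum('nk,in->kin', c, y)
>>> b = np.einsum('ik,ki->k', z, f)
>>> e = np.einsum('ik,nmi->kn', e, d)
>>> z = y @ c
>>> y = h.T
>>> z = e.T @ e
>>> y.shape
(7, 2)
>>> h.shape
(2, 7)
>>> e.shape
(3, 7)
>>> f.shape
(13, 7)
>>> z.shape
(7, 7)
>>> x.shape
(13, 7)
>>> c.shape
(37, 7)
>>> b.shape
(13,)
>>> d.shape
(7, 13, 37)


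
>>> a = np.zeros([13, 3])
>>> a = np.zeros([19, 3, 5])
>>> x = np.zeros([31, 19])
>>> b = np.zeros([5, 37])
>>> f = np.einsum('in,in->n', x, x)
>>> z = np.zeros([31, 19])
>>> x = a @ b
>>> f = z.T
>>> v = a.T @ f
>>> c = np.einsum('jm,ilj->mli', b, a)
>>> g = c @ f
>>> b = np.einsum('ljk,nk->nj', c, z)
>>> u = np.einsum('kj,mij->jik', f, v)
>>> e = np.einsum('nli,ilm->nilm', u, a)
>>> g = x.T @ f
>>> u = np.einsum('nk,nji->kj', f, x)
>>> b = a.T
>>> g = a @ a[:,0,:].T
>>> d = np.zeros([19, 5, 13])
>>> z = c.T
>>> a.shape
(19, 3, 5)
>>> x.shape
(19, 3, 37)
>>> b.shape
(5, 3, 19)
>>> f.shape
(19, 31)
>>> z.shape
(19, 3, 37)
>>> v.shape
(5, 3, 31)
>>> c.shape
(37, 3, 19)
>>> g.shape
(19, 3, 19)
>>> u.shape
(31, 3)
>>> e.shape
(31, 19, 3, 5)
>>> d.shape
(19, 5, 13)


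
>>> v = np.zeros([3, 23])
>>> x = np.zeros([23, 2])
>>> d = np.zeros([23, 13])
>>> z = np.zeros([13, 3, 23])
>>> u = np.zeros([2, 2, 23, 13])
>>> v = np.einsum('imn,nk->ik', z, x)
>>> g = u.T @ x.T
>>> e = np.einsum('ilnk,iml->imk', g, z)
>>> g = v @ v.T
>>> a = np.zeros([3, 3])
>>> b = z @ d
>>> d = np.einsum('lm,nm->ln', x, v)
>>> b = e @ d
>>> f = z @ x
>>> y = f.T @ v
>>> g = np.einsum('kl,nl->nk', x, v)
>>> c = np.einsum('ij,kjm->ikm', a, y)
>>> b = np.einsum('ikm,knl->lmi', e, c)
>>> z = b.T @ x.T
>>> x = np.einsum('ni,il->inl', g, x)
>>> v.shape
(13, 2)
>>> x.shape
(23, 13, 2)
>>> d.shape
(23, 13)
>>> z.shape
(13, 23, 23)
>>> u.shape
(2, 2, 23, 13)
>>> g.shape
(13, 23)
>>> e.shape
(13, 3, 23)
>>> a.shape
(3, 3)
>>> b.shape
(2, 23, 13)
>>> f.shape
(13, 3, 2)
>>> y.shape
(2, 3, 2)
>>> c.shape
(3, 2, 2)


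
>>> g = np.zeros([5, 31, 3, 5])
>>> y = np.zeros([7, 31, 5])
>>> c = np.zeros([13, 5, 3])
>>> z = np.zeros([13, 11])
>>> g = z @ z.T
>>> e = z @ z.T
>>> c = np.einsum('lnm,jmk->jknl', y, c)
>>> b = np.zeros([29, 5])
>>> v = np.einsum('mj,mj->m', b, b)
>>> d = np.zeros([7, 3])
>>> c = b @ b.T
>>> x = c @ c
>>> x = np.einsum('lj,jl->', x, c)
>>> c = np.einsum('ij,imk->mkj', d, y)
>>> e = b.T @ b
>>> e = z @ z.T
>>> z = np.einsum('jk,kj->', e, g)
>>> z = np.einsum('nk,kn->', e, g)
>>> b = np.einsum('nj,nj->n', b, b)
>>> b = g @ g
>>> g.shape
(13, 13)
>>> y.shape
(7, 31, 5)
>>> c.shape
(31, 5, 3)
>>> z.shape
()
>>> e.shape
(13, 13)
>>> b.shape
(13, 13)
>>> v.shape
(29,)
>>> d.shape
(7, 3)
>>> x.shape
()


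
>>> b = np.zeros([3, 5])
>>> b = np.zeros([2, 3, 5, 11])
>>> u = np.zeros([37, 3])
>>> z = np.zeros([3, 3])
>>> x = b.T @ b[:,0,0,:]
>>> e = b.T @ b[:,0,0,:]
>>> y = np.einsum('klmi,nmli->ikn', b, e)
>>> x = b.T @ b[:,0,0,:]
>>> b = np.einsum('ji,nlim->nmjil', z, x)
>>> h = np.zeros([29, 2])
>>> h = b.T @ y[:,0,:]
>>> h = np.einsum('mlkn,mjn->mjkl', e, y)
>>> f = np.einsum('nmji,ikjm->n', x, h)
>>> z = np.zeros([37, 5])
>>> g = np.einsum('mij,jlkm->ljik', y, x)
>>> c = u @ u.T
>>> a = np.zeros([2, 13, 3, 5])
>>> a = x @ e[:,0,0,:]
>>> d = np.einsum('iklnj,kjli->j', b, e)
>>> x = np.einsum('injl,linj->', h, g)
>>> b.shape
(11, 11, 3, 3, 5)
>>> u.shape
(37, 3)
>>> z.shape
(37, 5)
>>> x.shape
()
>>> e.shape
(11, 5, 3, 11)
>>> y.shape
(11, 2, 11)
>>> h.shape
(11, 2, 3, 5)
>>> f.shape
(11,)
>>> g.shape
(5, 11, 2, 3)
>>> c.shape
(37, 37)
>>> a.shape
(11, 5, 3, 11)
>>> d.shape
(5,)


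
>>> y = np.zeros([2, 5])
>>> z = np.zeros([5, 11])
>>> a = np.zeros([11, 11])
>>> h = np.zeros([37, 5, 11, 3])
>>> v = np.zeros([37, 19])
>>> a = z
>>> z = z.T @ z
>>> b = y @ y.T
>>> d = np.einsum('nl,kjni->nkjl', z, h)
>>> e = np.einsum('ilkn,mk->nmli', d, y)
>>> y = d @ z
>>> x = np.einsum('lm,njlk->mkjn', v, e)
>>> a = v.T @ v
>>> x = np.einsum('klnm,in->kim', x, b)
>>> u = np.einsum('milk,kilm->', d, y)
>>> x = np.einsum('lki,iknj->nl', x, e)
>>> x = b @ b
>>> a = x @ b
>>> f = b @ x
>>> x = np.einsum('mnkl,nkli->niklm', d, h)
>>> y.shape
(11, 37, 5, 11)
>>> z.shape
(11, 11)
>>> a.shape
(2, 2)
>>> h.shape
(37, 5, 11, 3)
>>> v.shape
(37, 19)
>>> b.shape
(2, 2)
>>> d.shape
(11, 37, 5, 11)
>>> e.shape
(11, 2, 37, 11)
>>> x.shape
(37, 3, 5, 11, 11)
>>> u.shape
()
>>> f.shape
(2, 2)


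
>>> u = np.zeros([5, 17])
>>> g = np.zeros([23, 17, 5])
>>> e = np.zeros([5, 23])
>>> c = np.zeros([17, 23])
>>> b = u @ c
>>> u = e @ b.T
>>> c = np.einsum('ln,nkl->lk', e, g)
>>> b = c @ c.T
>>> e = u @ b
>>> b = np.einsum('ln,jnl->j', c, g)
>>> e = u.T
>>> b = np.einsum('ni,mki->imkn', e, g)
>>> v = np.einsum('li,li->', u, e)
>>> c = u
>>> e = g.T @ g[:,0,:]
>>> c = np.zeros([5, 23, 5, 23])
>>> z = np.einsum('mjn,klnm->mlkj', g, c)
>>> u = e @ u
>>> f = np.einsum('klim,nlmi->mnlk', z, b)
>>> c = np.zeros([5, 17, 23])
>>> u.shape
(5, 17, 5)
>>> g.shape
(23, 17, 5)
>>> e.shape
(5, 17, 5)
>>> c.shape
(5, 17, 23)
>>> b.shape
(5, 23, 17, 5)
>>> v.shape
()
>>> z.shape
(23, 23, 5, 17)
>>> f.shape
(17, 5, 23, 23)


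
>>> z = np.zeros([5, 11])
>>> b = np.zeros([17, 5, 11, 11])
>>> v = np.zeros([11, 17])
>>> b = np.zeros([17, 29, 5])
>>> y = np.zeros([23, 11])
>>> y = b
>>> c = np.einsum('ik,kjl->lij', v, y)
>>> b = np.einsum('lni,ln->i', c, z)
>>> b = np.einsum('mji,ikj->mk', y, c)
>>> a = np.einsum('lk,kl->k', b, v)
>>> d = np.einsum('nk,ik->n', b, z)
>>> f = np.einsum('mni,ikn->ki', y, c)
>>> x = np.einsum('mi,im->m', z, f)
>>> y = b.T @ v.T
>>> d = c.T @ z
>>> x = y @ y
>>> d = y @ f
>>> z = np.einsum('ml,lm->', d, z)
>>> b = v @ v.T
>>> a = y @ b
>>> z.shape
()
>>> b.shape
(11, 11)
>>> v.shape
(11, 17)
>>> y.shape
(11, 11)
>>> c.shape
(5, 11, 29)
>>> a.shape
(11, 11)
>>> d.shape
(11, 5)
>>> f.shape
(11, 5)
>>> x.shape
(11, 11)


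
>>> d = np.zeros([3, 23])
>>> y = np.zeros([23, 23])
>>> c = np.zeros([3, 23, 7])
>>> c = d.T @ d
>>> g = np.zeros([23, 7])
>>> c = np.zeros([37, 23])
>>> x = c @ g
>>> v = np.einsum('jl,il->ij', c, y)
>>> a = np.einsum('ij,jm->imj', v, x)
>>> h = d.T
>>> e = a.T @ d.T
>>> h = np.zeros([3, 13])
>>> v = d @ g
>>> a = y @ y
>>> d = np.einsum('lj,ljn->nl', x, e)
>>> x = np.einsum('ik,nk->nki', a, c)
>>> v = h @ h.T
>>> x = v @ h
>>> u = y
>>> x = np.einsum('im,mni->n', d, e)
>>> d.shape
(3, 37)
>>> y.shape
(23, 23)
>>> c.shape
(37, 23)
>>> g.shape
(23, 7)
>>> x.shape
(7,)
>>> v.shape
(3, 3)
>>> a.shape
(23, 23)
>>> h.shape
(3, 13)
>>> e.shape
(37, 7, 3)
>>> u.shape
(23, 23)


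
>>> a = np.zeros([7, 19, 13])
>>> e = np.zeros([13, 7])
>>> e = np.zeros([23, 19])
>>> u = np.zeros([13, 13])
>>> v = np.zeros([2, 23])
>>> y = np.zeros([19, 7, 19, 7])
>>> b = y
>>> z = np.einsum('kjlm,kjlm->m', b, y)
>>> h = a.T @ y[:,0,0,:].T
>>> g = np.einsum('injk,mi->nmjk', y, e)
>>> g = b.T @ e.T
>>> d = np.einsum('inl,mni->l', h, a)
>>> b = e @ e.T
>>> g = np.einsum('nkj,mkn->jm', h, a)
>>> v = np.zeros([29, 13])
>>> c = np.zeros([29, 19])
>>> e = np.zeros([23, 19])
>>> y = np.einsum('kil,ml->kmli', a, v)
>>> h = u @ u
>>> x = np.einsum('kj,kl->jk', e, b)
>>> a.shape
(7, 19, 13)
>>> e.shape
(23, 19)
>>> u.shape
(13, 13)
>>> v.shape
(29, 13)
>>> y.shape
(7, 29, 13, 19)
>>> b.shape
(23, 23)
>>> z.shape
(7,)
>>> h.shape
(13, 13)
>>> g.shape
(19, 7)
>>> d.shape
(19,)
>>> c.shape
(29, 19)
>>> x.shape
(19, 23)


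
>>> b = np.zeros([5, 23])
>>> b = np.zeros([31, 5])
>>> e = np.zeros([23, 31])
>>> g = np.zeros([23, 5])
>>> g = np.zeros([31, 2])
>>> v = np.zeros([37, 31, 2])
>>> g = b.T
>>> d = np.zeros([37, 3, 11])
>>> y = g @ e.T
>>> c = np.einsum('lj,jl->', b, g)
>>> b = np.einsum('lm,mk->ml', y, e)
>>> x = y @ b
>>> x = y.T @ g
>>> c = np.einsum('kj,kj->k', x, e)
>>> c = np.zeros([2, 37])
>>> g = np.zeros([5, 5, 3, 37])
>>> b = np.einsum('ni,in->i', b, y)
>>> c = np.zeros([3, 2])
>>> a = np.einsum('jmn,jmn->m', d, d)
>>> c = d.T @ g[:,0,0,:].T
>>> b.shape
(5,)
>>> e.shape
(23, 31)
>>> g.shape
(5, 5, 3, 37)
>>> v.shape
(37, 31, 2)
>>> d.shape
(37, 3, 11)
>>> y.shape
(5, 23)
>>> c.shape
(11, 3, 5)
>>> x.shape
(23, 31)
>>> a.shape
(3,)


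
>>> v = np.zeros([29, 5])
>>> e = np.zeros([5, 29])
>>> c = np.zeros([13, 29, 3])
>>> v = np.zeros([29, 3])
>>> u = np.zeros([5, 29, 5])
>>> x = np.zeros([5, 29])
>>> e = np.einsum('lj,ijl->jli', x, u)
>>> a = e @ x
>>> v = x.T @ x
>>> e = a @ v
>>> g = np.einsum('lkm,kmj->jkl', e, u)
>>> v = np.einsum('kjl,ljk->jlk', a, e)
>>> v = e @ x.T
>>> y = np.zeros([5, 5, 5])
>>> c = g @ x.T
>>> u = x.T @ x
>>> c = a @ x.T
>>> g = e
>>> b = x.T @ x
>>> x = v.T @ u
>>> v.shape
(29, 5, 5)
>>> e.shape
(29, 5, 29)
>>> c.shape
(29, 5, 5)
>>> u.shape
(29, 29)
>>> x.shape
(5, 5, 29)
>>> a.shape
(29, 5, 29)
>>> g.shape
(29, 5, 29)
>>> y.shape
(5, 5, 5)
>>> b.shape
(29, 29)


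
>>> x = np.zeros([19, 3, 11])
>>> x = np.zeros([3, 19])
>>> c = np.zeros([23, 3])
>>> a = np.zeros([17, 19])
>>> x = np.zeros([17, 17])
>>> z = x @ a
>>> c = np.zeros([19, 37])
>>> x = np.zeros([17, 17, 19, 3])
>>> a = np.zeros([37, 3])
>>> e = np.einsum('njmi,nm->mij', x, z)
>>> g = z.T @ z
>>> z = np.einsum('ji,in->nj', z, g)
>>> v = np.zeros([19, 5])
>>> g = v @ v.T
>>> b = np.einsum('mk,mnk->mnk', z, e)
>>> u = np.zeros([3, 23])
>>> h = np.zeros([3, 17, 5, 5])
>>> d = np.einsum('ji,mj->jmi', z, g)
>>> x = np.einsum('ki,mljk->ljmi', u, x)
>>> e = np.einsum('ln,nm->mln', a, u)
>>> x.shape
(17, 19, 17, 23)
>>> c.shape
(19, 37)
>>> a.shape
(37, 3)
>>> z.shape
(19, 17)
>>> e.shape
(23, 37, 3)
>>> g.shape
(19, 19)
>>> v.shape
(19, 5)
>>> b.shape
(19, 3, 17)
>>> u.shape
(3, 23)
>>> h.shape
(3, 17, 5, 5)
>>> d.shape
(19, 19, 17)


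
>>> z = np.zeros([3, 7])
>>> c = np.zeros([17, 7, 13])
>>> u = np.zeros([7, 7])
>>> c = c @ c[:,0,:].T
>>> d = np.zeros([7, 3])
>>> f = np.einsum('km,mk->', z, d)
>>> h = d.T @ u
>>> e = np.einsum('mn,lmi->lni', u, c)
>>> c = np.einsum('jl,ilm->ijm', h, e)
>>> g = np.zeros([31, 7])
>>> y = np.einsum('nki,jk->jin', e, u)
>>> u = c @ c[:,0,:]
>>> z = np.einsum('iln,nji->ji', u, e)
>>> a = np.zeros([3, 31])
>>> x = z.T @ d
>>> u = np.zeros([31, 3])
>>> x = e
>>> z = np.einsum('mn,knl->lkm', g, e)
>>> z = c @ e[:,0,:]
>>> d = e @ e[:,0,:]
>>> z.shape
(17, 3, 17)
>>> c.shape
(17, 3, 17)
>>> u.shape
(31, 3)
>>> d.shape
(17, 7, 17)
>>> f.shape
()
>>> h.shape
(3, 7)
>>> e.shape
(17, 7, 17)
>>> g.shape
(31, 7)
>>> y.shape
(7, 17, 17)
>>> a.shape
(3, 31)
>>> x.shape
(17, 7, 17)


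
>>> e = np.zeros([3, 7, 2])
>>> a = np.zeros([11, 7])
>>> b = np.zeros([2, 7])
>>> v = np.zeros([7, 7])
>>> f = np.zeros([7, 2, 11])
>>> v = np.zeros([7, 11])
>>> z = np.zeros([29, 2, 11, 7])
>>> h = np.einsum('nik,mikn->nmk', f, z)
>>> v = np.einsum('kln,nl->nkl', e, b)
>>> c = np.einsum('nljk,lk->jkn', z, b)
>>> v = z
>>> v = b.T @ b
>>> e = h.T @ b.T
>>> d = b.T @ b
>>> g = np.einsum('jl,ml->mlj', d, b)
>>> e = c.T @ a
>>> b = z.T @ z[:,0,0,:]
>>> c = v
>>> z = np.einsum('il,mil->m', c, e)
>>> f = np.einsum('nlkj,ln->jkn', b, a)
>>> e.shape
(29, 7, 7)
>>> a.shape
(11, 7)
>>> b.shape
(7, 11, 2, 7)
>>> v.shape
(7, 7)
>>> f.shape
(7, 2, 7)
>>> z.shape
(29,)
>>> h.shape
(7, 29, 11)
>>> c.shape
(7, 7)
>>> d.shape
(7, 7)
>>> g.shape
(2, 7, 7)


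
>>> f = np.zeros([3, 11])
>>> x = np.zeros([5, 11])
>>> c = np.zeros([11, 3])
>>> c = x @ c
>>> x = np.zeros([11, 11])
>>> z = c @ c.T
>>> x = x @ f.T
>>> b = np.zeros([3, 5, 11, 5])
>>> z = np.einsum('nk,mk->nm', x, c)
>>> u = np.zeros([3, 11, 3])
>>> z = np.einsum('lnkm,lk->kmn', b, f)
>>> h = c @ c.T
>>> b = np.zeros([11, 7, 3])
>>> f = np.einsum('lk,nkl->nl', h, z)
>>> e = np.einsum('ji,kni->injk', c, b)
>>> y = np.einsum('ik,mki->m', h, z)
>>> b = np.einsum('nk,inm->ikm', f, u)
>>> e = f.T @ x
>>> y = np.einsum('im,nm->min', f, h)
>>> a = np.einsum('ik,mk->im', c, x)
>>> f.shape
(11, 5)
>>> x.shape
(11, 3)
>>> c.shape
(5, 3)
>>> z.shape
(11, 5, 5)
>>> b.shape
(3, 5, 3)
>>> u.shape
(3, 11, 3)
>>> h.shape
(5, 5)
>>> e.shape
(5, 3)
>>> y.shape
(5, 11, 5)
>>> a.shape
(5, 11)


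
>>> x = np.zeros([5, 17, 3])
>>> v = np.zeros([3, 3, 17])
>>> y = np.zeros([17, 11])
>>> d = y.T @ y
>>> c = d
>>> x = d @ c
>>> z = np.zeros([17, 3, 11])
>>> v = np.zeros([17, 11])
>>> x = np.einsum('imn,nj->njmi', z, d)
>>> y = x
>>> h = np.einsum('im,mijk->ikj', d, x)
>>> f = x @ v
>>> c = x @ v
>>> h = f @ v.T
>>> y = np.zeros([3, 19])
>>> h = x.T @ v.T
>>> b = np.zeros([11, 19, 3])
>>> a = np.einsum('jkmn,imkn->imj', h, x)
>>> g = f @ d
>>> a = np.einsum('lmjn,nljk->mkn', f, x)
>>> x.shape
(11, 11, 3, 17)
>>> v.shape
(17, 11)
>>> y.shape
(3, 19)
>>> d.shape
(11, 11)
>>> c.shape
(11, 11, 3, 11)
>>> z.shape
(17, 3, 11)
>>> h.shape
(17, 3, 11, 17)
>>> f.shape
(11, 11, 3, 11)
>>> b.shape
(11, 19, 3)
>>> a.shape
(11, 17, 11)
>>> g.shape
(11, 11, 3, 11)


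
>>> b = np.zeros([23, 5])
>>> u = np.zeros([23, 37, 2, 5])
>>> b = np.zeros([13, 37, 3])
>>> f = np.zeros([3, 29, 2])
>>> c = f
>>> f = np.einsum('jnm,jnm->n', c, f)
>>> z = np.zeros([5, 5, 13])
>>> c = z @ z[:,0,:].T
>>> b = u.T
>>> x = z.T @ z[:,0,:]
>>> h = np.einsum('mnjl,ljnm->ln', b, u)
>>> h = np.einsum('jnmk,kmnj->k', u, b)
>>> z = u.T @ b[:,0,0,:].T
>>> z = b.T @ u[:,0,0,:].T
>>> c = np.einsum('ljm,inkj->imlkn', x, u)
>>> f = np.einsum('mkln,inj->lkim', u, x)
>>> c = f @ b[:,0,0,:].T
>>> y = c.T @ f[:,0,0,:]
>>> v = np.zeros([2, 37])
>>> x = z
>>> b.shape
(5, 2, 37, 23)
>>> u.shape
(23, 37, 2, 5)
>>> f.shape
(2, 37, 13, 23)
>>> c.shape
(2, 37, 13, 5)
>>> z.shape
(23, 37, 2, 23)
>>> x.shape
(23, 37, 2, 23)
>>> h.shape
(5,)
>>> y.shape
(5, 13, 37, 23)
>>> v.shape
(2, 37)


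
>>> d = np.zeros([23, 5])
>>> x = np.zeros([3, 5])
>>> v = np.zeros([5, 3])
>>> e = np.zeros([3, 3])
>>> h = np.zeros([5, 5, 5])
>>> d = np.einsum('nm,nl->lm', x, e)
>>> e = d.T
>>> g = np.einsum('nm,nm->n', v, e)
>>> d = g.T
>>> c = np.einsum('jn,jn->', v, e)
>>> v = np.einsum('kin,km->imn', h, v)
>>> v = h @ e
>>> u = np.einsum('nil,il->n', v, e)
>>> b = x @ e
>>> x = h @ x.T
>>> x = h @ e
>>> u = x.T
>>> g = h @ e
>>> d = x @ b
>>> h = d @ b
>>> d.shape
(5, 5, 3)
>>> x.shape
(5, 5, 3)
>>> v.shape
(5, 5, 3)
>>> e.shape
(5, 3)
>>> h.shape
(5, 5, 3)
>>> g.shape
(5, 5, 3)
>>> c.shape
()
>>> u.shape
(3, 5, 5)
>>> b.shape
(3, 3)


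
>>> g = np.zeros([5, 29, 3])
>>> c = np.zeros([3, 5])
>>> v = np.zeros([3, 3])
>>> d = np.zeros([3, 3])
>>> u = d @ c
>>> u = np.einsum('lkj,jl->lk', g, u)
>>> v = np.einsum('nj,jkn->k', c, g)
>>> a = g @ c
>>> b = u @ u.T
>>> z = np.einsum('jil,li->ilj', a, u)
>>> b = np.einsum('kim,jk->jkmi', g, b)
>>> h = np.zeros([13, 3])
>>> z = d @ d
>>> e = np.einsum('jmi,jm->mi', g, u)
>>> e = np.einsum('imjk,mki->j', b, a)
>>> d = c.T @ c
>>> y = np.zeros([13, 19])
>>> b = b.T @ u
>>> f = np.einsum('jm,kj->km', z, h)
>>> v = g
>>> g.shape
(5, 29, 3)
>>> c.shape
(3, 5)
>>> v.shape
(5, 29, 3)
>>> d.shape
(5, 5)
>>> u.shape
(5, 29)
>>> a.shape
(5, 29, 5)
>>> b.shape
(29, 3, 5, 29)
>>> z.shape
(3, 3)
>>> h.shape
(13, 3)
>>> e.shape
(3,)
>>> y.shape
(13, 19)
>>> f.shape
(13, 3)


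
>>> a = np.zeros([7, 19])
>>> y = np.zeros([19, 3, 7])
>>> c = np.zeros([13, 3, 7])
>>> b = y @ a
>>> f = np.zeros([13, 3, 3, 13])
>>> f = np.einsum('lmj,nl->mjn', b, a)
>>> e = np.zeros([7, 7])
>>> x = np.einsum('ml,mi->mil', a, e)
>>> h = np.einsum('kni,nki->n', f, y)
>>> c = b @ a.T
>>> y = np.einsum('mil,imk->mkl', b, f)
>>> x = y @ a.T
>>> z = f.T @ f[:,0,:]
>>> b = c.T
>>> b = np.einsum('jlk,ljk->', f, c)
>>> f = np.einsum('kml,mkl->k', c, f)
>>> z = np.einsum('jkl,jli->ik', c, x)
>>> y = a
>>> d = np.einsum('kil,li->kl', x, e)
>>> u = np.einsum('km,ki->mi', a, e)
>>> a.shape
(7, 19)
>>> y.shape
(7, 19)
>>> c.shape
(19, 3, 7)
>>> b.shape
()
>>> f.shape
(19,)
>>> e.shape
(7, 7)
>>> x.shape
(19, 7, 7)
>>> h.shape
(19,)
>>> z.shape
(7, 3)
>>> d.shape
(19, 7)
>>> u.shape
(19, 7)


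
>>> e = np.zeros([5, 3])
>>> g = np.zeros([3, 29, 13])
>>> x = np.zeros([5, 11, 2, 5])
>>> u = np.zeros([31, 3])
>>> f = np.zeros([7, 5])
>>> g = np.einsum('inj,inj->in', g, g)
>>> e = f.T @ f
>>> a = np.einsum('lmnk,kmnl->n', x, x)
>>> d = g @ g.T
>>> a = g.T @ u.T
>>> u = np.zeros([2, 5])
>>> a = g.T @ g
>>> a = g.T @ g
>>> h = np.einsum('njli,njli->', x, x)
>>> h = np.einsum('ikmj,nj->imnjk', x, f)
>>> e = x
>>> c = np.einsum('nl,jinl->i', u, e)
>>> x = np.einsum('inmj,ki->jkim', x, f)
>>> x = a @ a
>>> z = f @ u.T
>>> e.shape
(5, 11, 2, 5)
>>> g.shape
(3, 29)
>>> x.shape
(29, 29)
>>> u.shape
(2, 5)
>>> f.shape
(7, 5)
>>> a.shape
(29, 29)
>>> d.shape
(3, 3)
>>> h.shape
(5, 2, 7, 5, 11)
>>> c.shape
(11,)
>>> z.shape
(7, 2)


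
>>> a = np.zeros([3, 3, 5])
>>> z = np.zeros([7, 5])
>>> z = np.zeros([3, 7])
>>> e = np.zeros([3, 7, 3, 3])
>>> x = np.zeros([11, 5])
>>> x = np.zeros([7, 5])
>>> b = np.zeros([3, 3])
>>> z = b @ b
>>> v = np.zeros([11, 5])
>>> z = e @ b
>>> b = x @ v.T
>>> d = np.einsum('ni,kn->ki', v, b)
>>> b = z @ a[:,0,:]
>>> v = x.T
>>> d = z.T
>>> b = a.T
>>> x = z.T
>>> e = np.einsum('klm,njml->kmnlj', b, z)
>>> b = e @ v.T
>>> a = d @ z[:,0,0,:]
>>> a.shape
(3, 3, 7, 3)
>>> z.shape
(3, 7, 3, 3)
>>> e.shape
(5, 3, 3, 3, 7)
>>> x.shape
(3, 3, 7, 3)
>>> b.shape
(5, 3, 3, 3, 5)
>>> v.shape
(5, 7)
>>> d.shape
(3, 3, 7, 3)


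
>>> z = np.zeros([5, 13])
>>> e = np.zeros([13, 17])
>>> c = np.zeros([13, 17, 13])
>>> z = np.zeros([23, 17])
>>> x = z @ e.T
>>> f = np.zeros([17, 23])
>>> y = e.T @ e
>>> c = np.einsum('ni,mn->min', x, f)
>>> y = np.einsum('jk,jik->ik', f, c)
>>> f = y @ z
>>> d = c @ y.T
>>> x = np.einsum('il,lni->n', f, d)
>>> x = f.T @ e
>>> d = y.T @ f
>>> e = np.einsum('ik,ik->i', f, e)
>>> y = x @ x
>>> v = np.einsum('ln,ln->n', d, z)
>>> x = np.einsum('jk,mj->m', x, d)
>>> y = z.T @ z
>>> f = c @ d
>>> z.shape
(23, 17)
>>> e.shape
(13,)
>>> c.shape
(17, 13, 23)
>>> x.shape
(23,)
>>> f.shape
(17, 13, 17)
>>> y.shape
(17, 17)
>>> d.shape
(23, 17)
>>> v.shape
(17,)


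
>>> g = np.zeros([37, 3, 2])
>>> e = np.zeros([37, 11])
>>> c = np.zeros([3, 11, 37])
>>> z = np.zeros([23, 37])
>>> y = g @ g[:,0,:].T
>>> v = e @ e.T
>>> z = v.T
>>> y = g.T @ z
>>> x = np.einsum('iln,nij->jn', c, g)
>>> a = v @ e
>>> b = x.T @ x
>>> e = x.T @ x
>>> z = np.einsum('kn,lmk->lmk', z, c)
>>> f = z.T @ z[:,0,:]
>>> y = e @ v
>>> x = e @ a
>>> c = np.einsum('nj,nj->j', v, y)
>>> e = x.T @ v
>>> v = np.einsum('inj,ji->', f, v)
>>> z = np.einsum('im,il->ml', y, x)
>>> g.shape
(37, 3, 2)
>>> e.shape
(11, 37)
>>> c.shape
(37,)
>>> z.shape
(37, 11)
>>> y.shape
(37, 37)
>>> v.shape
()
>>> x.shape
(37, 11)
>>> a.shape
(37, 11)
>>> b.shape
(37, 37)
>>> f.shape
(37, 11, 37)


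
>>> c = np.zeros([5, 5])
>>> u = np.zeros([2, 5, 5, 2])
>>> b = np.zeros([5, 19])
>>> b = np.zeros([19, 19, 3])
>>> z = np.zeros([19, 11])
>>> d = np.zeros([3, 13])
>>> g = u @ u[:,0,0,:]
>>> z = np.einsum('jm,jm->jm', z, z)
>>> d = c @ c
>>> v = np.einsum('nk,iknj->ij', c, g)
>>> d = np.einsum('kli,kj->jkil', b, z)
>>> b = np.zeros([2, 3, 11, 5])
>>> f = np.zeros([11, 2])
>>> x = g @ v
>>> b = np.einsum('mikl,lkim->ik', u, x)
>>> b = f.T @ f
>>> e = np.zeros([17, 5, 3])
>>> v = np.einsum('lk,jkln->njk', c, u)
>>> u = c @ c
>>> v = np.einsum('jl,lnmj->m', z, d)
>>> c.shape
(5, 5)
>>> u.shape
(5, 5)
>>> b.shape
(2, 2)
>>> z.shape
(19, 11)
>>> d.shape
(11, 19, 3, 19)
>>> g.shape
(2, 5, 5, 2)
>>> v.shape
(3,)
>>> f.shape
(11, 2)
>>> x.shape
(2, 5, 5, 2)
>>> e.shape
(17, 5, 3)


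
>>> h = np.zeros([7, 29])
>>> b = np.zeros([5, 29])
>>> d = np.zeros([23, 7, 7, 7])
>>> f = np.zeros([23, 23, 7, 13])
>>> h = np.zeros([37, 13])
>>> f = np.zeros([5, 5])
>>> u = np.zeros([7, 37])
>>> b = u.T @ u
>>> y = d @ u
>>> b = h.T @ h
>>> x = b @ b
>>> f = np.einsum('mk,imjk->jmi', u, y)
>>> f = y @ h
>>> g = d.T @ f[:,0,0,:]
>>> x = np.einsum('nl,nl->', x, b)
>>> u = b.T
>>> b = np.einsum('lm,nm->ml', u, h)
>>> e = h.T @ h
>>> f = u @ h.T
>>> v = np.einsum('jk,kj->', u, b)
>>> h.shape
(37, 13)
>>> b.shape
(13, 13)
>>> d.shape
(23, 7, 7, 7)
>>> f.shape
(13, 37)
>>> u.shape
(13, 13)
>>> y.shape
(23, 7, 7, 37)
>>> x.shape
()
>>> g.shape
(7, 7, 7, 13)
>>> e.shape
(13, 13)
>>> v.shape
()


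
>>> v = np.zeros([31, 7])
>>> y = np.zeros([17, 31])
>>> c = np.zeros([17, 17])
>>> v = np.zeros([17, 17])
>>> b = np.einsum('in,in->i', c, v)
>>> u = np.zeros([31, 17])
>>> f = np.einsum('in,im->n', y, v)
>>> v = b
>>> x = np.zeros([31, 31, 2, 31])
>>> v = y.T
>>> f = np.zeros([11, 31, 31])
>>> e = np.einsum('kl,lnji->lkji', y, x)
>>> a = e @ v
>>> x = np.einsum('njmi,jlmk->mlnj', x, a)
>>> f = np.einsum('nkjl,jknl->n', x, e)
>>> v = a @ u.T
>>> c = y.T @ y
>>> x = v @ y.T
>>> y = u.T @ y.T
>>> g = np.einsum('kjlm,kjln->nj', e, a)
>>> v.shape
(31, 17, 2, 31)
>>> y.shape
(17, 17)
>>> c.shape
(31, 31)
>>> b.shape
(17,)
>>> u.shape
(31, 17)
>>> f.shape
(2,)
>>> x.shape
(31, 17, 2, 17)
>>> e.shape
(31, 17, 2, 31)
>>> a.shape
(31, 17, 2, 17)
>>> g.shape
(17, 17)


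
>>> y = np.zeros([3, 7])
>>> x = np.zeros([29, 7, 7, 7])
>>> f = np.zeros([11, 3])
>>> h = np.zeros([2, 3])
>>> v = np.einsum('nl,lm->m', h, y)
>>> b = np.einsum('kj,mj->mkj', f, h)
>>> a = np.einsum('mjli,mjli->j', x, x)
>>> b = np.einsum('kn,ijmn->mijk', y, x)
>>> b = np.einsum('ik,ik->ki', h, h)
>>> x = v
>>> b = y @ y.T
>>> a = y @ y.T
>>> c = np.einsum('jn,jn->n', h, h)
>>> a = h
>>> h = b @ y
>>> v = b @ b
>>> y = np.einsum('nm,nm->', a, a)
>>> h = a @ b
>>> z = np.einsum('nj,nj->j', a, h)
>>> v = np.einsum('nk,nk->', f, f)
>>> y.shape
()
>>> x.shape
(7,)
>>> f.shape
(11, 3)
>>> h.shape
(2, 3)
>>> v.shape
()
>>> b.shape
(3, 3)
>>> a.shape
(2, 3)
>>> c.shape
(3,)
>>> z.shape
(3,)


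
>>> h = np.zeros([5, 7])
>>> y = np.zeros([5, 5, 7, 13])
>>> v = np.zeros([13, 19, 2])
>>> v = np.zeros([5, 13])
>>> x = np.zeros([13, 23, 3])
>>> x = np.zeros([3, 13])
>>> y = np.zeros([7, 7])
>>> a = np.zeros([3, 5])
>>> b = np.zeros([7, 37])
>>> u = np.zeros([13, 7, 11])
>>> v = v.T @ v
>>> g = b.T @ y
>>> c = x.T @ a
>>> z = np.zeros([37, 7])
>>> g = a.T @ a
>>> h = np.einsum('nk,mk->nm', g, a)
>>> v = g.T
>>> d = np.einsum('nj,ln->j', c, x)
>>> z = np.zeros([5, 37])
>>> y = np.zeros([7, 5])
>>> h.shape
(5, 3)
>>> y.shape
(7, 5)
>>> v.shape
(5, 5)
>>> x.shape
(3, 13)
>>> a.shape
(3, 5)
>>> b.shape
(7, 37)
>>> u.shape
(13, 7, 11)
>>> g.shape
(5, 5)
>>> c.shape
(13, 5)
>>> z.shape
(5, 37)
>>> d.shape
(5,)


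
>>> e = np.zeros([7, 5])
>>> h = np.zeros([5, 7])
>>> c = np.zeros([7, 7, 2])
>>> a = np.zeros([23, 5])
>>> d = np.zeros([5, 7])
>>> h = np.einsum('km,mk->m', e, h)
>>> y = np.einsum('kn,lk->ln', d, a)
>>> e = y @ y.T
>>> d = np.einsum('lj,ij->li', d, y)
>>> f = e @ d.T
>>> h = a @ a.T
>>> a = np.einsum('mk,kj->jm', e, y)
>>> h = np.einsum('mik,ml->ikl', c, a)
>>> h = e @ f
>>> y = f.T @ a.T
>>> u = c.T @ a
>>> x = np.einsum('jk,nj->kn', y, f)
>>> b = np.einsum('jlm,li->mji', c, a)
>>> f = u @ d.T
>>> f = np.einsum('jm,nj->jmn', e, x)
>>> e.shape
(23, 23)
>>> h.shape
(23, 5)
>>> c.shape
(7, 7, 2)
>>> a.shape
(7, 23)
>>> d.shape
(5, 23)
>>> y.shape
(5, 7)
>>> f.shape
(23, 23, 7)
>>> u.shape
(2, 7, 23)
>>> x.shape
(7, 23)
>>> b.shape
(2, 7, 23)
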